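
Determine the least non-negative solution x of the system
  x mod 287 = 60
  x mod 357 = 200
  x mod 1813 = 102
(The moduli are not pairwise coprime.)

gcd(287, 357) = 7 and 7 | (200 − 60), so the pair is consistent; merging gives x ≡ 14123 (mod 14637), where 14637 = lcm(287, 357).
gcd(14637, 1813) = 7 and 7 | (102 − 14123), so the pair is consistent; merging gives x ≡ 3658736 (mod 3790983), where 3790983 = lcm(14637, 1813).
The solution is unique modulo lcm(287, 357, 1813) = 3790983.

3658736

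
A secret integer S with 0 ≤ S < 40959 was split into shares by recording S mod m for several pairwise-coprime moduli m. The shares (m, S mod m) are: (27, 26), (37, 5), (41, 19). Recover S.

12770

The moduli are pairwise coprime; N = 27·37·41 = 40959.
N/27 = 1517; 1517 ≡ 5 (mod 27); 5·11 ≡ 1, so inverse 11.
N/37 = 1107; 1107 ≡ 34 (mod 37); 34·12 ≡ 1, so inverse 12.
N/41 = 999; 999 ≡ 15 (mod 41); 15·11 ≡ 1, so inverse 11.
S ≡ 26·1517·11 + 5·1107·12 + 19·999·11 = 709073.
709073 mod 40959 = 12770.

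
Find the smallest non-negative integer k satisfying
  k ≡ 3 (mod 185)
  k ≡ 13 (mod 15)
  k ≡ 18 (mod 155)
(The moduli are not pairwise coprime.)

8698

gcd(185, 15) = 5 and 5 | (13 − 3), so the pair is consistent; merging gives k ≡ 373 (mod 555), where 555 = lcm(185, 15).
gcd(555, 155) = 5 and 5 | (18 − 373), so the pair is consistent; merging gives k ≡ 8698 (mod 17205), where 17205 = lcm(555, 155).
The solution is unique modulo lcm(185, 15, 155) = 17205.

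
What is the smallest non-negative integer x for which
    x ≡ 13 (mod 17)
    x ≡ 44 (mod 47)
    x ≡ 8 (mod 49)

From x ≡ 13 (mod 17) write x = 13 + 17t. Substituting into x ≡ 44 (mod 47) gives 17t ≡ 31 (mod 47), and since 17⁻¹ ≡ 36 (mod 47), t ≡ 35. Hence x ≡ 13 + 17·35 = 608 (mod 799).
From x ≡ 608 (mod 799) write x = 608 + 799t. Substituting into x ≡ 8 (mod 49) gives 799t ≡ 37 (mod 49), and since 15⁻¹ ≡ 36 (mod 49), t ≡ 9. Hence x ≡ 608 + 799·9 = 7799 (mod 39151).

7799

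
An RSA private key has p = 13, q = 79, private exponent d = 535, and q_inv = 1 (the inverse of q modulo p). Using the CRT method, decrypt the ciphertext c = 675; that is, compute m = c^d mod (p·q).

844

d_p = d mod (p−1) = 535 mod 12 = 7; d_q = d mod (q−1) = 67.
m₁ = c^(d_p) mod p: c ≡ 12 (mod 13), and 12^7 mod 13 = 12.
m₂ = c^(d_q) mod q: c ≡ 43 (mod 79), and 43^67 mod 79 = 54.
h = q_inv·(m₁ − m₂) mod p = 1·(12 − 54) mod 13 = 10.
m = m₂ + h·q = 54 + 10·79 = 844.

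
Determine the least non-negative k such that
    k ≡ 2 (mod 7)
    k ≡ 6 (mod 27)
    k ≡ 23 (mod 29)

From k ≡ 2 (mod 7) write k = 2 + 7t. Substituting into k ≡ 6 (mod 27) gives 7t ≡ 4 (mod 27), and since 7⁻¹ ≡ 4 (mod 27), t ≡ 16. Hence k ≡ 2 + 7·16 = 114 (mod 189).
From k ≡ 114 (mod 189) write k = 114 + 189t. Substituting into k ≡ 23 (mod 29) gives 189t ≡ 25 (mod 29), and since 15⁻¹ ≡ 2 (mod 29), t ≡ 21. Hence k ≡ 114 + 189·21 = 4083 (mod 5481).

4083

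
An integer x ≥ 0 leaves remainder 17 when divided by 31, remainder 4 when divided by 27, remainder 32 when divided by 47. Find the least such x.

From x ≡ 17 (mod 31) write x = 17 + 31t. Substituting into x ≡ 4 (mod 27) gives 31t ≡ 14 (mod 27), and since 4⁻¹ ≡ 7 (mod 27), t ≡ 17. Hence x ≡ 17 + 31·17 = 544 (mod 837).
From x ≡ 544 (mod 837) write x = 544 + 837t. Substituting into x ≡ 32 (mod 47) gives 837t ≡ 5 (mod 47), and since 38⁻¹ ≡ 26 (mod 47), t ≡ 36. Hence x ≡ 544 + 837·36 = 30676 (mod 39339).

30676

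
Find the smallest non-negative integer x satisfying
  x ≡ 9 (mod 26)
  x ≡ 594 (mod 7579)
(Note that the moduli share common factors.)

8173

gcd(26, 7579) = 13 and 13 | (594 − 9), so the pair is consistent; merging gives x ≡ 8173 (mod 15158), where 15158 = lcm(26, 7579).
The solution is unique modulo lcm(26, 7579) = 15158.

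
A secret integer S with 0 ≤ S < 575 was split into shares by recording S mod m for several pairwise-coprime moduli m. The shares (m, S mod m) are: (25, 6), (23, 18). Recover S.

Combine the congruences pairwise.
From S ≡ 6 (mod 25) write S = 6 + 25t. Substituting into S ≡ 18 (mod 23) gives 25t ≡ 12 (mod 23), and since 2⁻¹ ≡ 12 (mod 23), t ≡ 6. Hence S ≡ 6 + 25·6 = 156 (mod 575).

156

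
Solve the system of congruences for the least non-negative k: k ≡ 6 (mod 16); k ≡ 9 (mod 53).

From k ≡ 6 (mod 16) write k = 6 + 16t. Substituting into k ≡ 9 (mod 53) gives 16t ≡ 3 (mod 53), and since 16⁻¹ ≡ 10 (mod 53), t ≡ 30. Hence k ≡ 6 + 16·30 = 486 (mod 848).

486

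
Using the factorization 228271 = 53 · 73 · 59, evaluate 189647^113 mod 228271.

89296

Mod 53: 189647 ≡ 13; by Fermat, exponent reduces to 113 mod 52 = 9; 13^9 ≡ 44 (mod 53).
Mod 73: 189647 ≡ 66; by Fermat, exponent reduces to 113 mod 72 = 41; 66^41 ≡ 17 (mod 73).
Mod 59: 189647 ≡ 21; by Fermat, exponent reduces to 113 mod 58 = 55; 21^55 ≡ 29 (mod 59).
Combine by CRT: x ≡ 44 (mod 53), x ≡ 17 (mod 73), x ≡ 29 (mod 59) ⇒ x ≡ 89296 (mod 228271).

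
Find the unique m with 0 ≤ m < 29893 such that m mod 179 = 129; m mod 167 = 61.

From m ≡ 129 (mod 179) write m = 129 + 179t. Substituting into m ≡ 61 (mod 167) gives 179t ≡ 99 (mod 167), and since 12⁻¹ ≡ 14 (mod 167), t ≡ 50. Hence m ≡ 129 + 179·50 = 9079 (mod 29893).

9079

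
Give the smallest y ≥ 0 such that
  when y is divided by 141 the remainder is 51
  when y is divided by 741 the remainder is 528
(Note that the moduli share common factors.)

16830

Combine the congruences pairwise.
gcd(141, 741) = 3 and 3 | (528 − 51), so the pair is consistent; merging gives y ≡ 16830 (mod 34827), where 34827 = lcm(141, 741).
The solution is unique modulo lcm(141, 741) = 34827.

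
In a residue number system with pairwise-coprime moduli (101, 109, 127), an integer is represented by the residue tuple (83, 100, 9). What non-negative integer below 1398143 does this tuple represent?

1162694

From x ≡ 83 (mod 101) write x = 83 + 101t. Substituting into x ≡ 100 (mod 109) gives 101t ≡ 17 (mod 109), and since 101⁻¹ ≡ 68 (mod 109), t ≡ 66. Hence x ≡ 83 + 101·66 = 6749 (mod 11009).
From x ≡ 6749 (mod 11009) write x = 6749 + 11009t. Substituting into x ≡ 9 (mod 127) gives 11009t ≡ 118 (mod 127), and since 87⁻¹ ≡ 73 (mod 127), t ≡ 105. Hence x ≡ 6749 + 11009·105 = 1162694 (mod 1398143).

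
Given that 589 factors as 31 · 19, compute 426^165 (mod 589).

588

Mod 31: 426 ≡ 23; by Fermat, exponent reduces to 165 mod 30 = 15; 23^15 ≡ 30 (mod 31).
Mod 19: 426 ≡ 8; by Fermat, exponent reduces to 165 mod 18 = 3; 8^3 ≡ 18 (mod 19).
Combine by CRT: x ≡ 30 (mod 31), x ≡ 18 (mod 19) ⇒ x ≡ 588 (mod 589).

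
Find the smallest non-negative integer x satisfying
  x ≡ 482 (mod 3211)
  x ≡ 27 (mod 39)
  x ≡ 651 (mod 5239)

Combine the congruences pairwise.
gcd(3211, 39) = 13 and 13 | (27 − 482), so the pair is consistent; merging gives x ≡ 3693 (mod 9633), where 9633 = lcm(3211, 39).
gcd(9633, 5239) = 169 and 169 | (651 − 3693), so the pair is consistent; merging gives x ≡ 157821 (mod 298623), where 298623 = lcm(9633, 5239).
The solution is unique modulo lcm(3211, 39, 5239) = 298623.

157821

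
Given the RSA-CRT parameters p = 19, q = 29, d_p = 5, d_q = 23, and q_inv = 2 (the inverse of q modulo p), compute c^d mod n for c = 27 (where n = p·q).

m₁ = c^(d_p) mod p: c ≡ 8 (mod 19), and 8^5 mod 19 = 12.
m₂ = c^(d_q) mod q: c ≡ 27 (mod 29), and 27^23 mod 29 = 19.
h = q_inv·(m₁ − m₂) mod p = 2·(12 − 19) mod 19 = 5.
m = m₂ + h·q = 19 + 5·29 = 164.

164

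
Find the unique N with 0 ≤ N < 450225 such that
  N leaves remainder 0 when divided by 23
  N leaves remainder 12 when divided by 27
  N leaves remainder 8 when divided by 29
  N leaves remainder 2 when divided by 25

326577

The moduli are pairwise coprime; M = 23·27·29·25 = 450225.
M/23 = 19575; 19575 ≡ 2 (mod 23); 2·12 ≡ 1, so inverse 12.
M/27 = 16675; 16675 ≡ 16 (mod 27); 16·22 ≡ 1, so inverse 22.
M/29 = 15525; 15525 ≡ 10 (mod 29); 10·3 ≡ 1, so inverse 3.
M/25 = 18009; 18009 ≡ 9 (mod 25); 9·14 ≡ 1, so inverse 14.
N ≡ 0·19575·12 + 12·16675·22 + 8·15525·3 + 2·18009·14 = 5279052.
5279052 mod 450225 = 326577.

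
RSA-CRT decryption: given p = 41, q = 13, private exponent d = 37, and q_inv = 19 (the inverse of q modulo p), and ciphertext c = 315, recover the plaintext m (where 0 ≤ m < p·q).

29

d_p = d mod (p−1) = 37 mod 40 = 37; d_q = d mod (q−1) = 1.
m₁ = c^(d_p) mod p: c ≡ 28 (mod 41), and 28^37 mod 41 = 29.
m₂ = c^(d_q) mod q: c ≡ 3 (mod 13), and 3^1 mod 13 = 3.
h = q_inv·(m₁ − m₂) mod p = 19·(29 − 3) mod 41 = 2.
m = m₂ + h·q = 3 + 2·13 = 29.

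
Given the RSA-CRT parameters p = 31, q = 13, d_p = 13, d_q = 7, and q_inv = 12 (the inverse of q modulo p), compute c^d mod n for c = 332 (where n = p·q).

292

m₁ = c^(d_p) mod p: c ≡ 22 (mod 31), and 22^13 mod 31 = 13.
m₂ = c^(d_q) mod q: c ≡ 7 (mod 13), and 7^7 mod 13 = 6.
h = q_inv·(m₁ − m₂) mod p = 12·(13 − 6) mod 31 = 22.
m = m₂ + h·q = 6 + 22·13 = 292.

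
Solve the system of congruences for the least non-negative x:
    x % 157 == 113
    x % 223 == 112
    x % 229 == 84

1345917

From x ≡ 113 (mod 157) write x = 113 + 157t. Substituting into x ≡ 112 (mod 223) gives 157t ≡ 222 (mod 223), and since 157⁻¹ ≡ 125 (mod 223), t ≡ 98. Hence x ≡ 113 + 157·98 = 15499 (mod 35011).
From x ≡ 15499 (mod 35011) write x = 15499 + 35011t. Substituting into x ≡ 84 (mod 229) gives 35011t ≡ 157 (mod 229), and since 203⁻¹ ≡ 44 (mod 229), t ≡ 38. Hence x ≡ 15499 + 35011·38 = 1345917 (mod 8017519).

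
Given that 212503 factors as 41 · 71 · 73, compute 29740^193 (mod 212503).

134187

Mod 41: 29740 ≡ 15; by Fermat, exponent reduces to 193 mod 40 = 33; 15^33 ≡ 35 (mod 41).
Mod 71: 29740 ≡ 62; by Fermat, exponent reduces to 193 mod 70 = 53; 62^53 ≡ 68 (mod 71).
Mod 73: 29740 ≡ 29; by Fermat, exponent reduces to 193 mod 72 = 49; 29^49 ≡ 13 (mod 73).
Combine by CRT: x ≡ 35 (mod 41), x ≡ 68 (mod 71), x ≡ 13 (mod 73) ⇒ x ≡ 134187 (mod 212503).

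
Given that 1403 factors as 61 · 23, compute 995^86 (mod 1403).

1120

Mod 61: 995 ≡ 19; by Fermat, exponent reduces to 86 mod 60 = 26; 19^26 ≡ 22 (mod 61).
Mod 23: 995 ≡ 6; by Fermat, exponent reduces to 86 mod 22 = 20; 6^20 ≡ 16 (mod 23).
Combine by CRT: x ≡ 22 (mod 61), x ≡ 16 (mod 23) ⇒ x ≡ 1120 (mod 1403).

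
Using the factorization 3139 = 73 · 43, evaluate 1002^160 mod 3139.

Mod 73: 1002 ≡ 53; by Fermat, exponent reduces to 160 mod 72 = 16; 53^16 ≡ 55 (mod 73).
Mod 43: 1002 ≡ 13; by Fermat, exponent reduces to 160 mod 42 = 34; 13^34 ≡ 17 (mod 43).
Combine by CRT: x ≡ 55 (mod 73), x ≡ 17 (mod 43) ⇒ x ≡ 2683 (mod 3139).

2683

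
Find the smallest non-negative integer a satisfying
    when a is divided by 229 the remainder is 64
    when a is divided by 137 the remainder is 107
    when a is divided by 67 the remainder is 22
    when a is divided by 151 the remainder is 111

The moduli are pairwise coprime; N = 229·137·67·151 = 317400641.
N/229 = 1386029; 1386029 ≡ 121 (mod 229); 121·53 ≡ 1, so inverse 53.
N/137 = 2316793; 2316793 ≡ 123 (mod 137); 123·88 ≡ 1, so inverse 88.
N/67 = 4737323; 4737323 ≡ 21 (mod 67); 21·16 ≡ 1, so inverse 16.
N/151 = 2101991; 2101991 ≡ 71 (mod 151); 71·134 ≡ 1, so inverse 134.
a ≡ 64·1386029·53 + 107·2316793·88 + 22·4737323·16 + 111·2101991·134 = 59448885086.
59448885086 mod 317400641 = 94965219.

94965219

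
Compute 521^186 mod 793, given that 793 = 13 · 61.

Mod 13: 521 ≡ 1; by Fermat, exponent reduces to 186 mod 12 = 6; 1^6 ≡ 1 (mod 13).
Mod 61: 521 ≡ 33; by Fermat, exponent reduces to 186 mod 60 = 6; 33^6 ≡ 3 (mod 61).
Combine by CRT: x ≡ 1 (mod 13), x ≡ 3 (mod 61) ⇒ x ≡ 430 (mod 793).

430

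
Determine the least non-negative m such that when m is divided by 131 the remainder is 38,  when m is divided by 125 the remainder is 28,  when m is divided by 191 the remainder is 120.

The moduli are pairwise coprime; N = 131·125·191 = 3127625.
N/131 = 23875; 23875 ≡ 33 (mod 131); 33·4 ≡ 1, so inverse 4.
N/125 = 25021; 25021 ≡ 21 (mod 125); 21·6 ≡ 1, so inverse 6.
N/191 = 16375; 16375 ≡ 140 (mod 191); 140·176 ≡ 1, so inverse 176.
m ≡ 38·23875·4 + 28·25021·6 + 120·16375·176 = 353672528.
353672528 mod 3127625 = 250903.

250903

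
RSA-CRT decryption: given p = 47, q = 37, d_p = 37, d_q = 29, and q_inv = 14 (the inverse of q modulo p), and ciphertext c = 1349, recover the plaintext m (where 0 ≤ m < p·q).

m₁ = c^(d_p) mod p: c ≡ 33 (mod 47), and 33^37 mod 47 = 35.
m₂ = c^(d_q) mod q: c ≡ 17 (mod 37), and 17^29 mod 37 = 5.
h = q_inv·(m₁ − m₂) mod p = 14·(35 − 5) mod 47 = 44.
m = m₂ + h·q = 5 + 44·37 = 1633.

1633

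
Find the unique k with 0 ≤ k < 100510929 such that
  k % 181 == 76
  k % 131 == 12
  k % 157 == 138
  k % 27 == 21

From k ≡ 76 (mod 181) write k = 76 + 181t. Substituting into k ≡ 12 (mod 131) gives 181t ≡ 67 (mod 131), and since 50⁻¹ ≡ 76 (mod 131), t ≡ 114. Hence k ≡ 76 + 181·114 = 20710 (mod 23711).
From k ≡ 20710 (mod 23711) write k = 20710 + 23711t. Substituting into k ≡ 138 (mod 157) gives 23711t ≡ 152 (mod 157), and since 4⁻¹ ≡ 118 (mod 157), t ≡ 38. Hence k ≡ 20710 + 23711·38 = 921728 (mod 3722627).
From k ≡ 921728 (mod 3722627) write k = 921728 + 3722627t. Substituting into k ≡ 21 (mod 27) gives 3722627t ≡ 19 (mod 27), and since 2⁻¹ ≡ 14 (mod 27), t ≡ 23. Hence k ≡ 921728 + 3722627·23 = 86542149 (mod 100510929).

86542149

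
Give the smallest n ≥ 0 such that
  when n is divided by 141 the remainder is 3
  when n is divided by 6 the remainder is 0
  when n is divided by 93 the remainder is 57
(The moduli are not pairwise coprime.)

708

gcd(141, 6) = 3 and 3 | (0 − 3), so the pair is consistent; merging gives n ≡ 144 (mod 282), where 282 = lcm(141, 6).
gcd(282, 93) = 3 and 3 | (57 − 144), so the pair is consistent; merging gives n ≡ 708 (mod 8742), where 8742 = lcm(282, 93).
The solution is unique modulo lcm(141, 6, 93) = 8742.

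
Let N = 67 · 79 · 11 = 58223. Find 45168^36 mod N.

933

Mod 67: 45168 ≡ 10; 10^36 ≡ 62 (mod 67).
Mod 79: 45168 ≡ 59; 59^36 ≡ 64 (mod 79).
Mod 11: 45168 ≡ 2; by Fermat, exponent reduces to 36 mod 10 = 6; 2^6 ≡ 9 (mod 11).
Combine by CRT: x ≡ 62 (mod 67), x ≡ 64 (mod 79), x ≡ 9 (mod 11) ⇒ x ≡ 933 (mod 58223).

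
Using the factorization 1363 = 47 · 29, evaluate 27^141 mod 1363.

1071

Mod 47: 27 ≡ 27; by Fermat, exponent reduces to 141 mod 46 = 3; 27^3 ≡ 37 (mod 47).
Mod 29: 27 ≡ 27; by Fermat, exponent reduces to 141 mod 28 = 1; 27^1 ≡ 27 (mod 29).
Combine by CRT: x ≡ 37 (mod 47), x ≡ 27 (mod 29) ⇒ x ≡ 1071 (mod 1363).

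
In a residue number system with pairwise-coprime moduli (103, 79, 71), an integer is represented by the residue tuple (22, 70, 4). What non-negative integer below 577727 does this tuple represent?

The moduli are pairwise coprime; N = 103·79·71 = 577727.
N/103 = 5609; 5609 ≡ 47 (mod 103); 47·57 ≡ 1, so inverse 57.
N/79 = 7313; 7313 ≡ 45 (mod 79); 45·72 ≡ 1, so inverse 72.
N/71 = 8137; 8137 ≡ 43 (mod 71); 43·38 ≡ 1, so inverse 38.
x ≡ 22·5609·57 + 70·7313·72 + 4·8137·38 = 45128030.
45128030 mod 577727 = 65324.

65324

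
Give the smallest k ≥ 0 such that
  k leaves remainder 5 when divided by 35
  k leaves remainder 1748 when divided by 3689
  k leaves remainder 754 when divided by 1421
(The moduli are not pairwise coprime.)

3277580

Combine the congruences pairwise.
gcd(35, 3689) = 7 and 7 | (1748 − 5), so the pair is consistent; merging gives k ≡ 12815 (mod 18445), where 18445 = lcm(35, 3689).
gcd(18445, 1421) = 7 and 7 | (754 − 12815), so the pair is consistent; merging gives k ≡ 3277580 (mod 3744335), where 3744335 = lcm(18445, 1421).
The solution is unique modulo lcm(35, 3689, 1421) = 3744335.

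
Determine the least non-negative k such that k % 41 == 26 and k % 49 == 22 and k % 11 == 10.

From k ≡ 26 (mod 41) write k = 26 + 41t. Substituting into k ≡ 22 (mod 49) gives 41t ≡ 45 (mod 49), and since 41⁻¹ ≡ 6 (mod 49), t ≡ 25. Hence k ≡ 26 + 41·25 = 1051 (mod 2009).
From k ≡ 1051 (mod 2009) write k = 1051 + 2009t. Substituting into k ≡ 10 (mod 11) gives 2009t ≡ 4 (mod 11), and since 7⁻¹ ≡ 8 (mod 11), t ≡ 10. Hence k ≡ 1051 + 2009·10 = 21141 (mod 22099).

21141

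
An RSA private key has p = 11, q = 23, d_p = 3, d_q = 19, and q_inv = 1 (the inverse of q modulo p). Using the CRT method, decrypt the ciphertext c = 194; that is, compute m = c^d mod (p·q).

m₁ = c^(d_p) mod p: c ≡ 7 (mod 11), and 7^3 mod 11 = 2.
m₂ = c^(d_q) mod q: c ≡ 10 (mod 23), and 10^19 mod 23 = 21.
h = q_inv·(m₁ − m₂) mod p = 1·(2 − 21) mod 11 = 3.
m = m₂ + h·q = 21 + 3·23 = 90.

90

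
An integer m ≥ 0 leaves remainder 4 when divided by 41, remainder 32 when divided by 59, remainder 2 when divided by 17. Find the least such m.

The moduli are pairwise coprime; N = 41·59·17 = 41123.
N/41 = 1003; 1003 ≡ 19 (mod 41); 19·13 ≡ 1, so inverse 13.
N/59 = 697; 697 ≡ 48 (mod 59); 48·16 ≡ 1, so inverse 16.
N/17 = 2419; 2419 ≡ 5 (mod 17); 5·7 ≡ 1, so inverse 7.
m ≡ 4·1003·13 + 32·697·16 + 2·2419·7 = 442886.
442886 mod 41123 = 31656.

31656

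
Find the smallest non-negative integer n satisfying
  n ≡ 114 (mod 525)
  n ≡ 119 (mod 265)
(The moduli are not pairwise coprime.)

27414

Combine the congruences pairwise.
gcd(525, 265) = 5 and 5 | (119 − 114), so the pair is consistent; merging gives n ≡ 27414 (mod 27825), where 27825 = lcm(525, 265).
The solution is unique modulo lcm(525, 265) = 27825.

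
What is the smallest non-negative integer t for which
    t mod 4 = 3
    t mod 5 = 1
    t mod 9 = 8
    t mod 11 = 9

Combine the congruences pairwise.
From t ≡ 3 (mod 4) write t = 3 + 4s. Substituting into t ≡ 1 (mod 5) gives 4s ≡ 3 (mod 5), and since 4⁻¹ ≡ 4 (mod 5), s ≡ 2. Hence t ≡ 3 + 4·2 = 11 (mod 20).
From t ≡ 11 (mod 20) write t = 11 + 20s. Substituting into t ≡ 8 (mod 9) gives 20s ≡ 6 (mod 9), and since 2⁻¹ ≡ 5 (mod 9), s ≡ 3. Hence t ≡ 11 + 20·3 = 71 (mod 180).
From t ≡ 71 (mod 180) write t = 71 + 180s. Substituting into t ≡ 9 (mod 11) gives 180s ≡ 4 (mod 11), and since 4⁻¹ ≡ 3 (mod 11), s ≡ 1. Hence t ≡ 71 + 180·1 = 251 (mod 1980).

251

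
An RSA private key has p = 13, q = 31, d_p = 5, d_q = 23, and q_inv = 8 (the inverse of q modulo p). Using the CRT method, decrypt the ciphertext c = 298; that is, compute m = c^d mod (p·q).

m₁ = c^(d_p) mod p: c ≡ 12 (mod 13), and 12^5 mod 13 = 12.
m₂ = c^(d_q) mod q: c ≡ 19 (mod 31), and 19^23 mod 31 = 9.
h = q_inv·(m₁ − m₂) mod p = 8·(12 − 9) mod 13 = 11.
m = m₂ + h·q = 9 + 11·31 = 350.

350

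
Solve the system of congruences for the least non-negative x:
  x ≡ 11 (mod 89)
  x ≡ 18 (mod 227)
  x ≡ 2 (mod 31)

271283

From x ≡ 11 (mod 89) write x = 11 + 89t. Substituting into x ≡ 18 (mod 227) gives 89t ≡ 7 (mod 227), and since 89⁻¹ ≡ 176 (mod 227), t ≡ 97. Hence x ≡ 11 + 89·97 = 8644 (mod 20203).
From x ≡ 8644 (mod 20203) write x = 8644 + 20203t. Substituting into x ≡ 2 (mod 31) gives 20203t ≡ 7 (mod 31), and since 22⁻¹ ≡ 24 (mod 31), t ≡ 13. Hence x ≡ 8644 + 20203·13 = 271283 (mod 626293).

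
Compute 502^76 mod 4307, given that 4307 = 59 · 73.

Mod 59: 502 ≡ 30; by Fermat, exponent reduces to 76 mod 58 = 18; 30^18 ≡ 17 (mod 59).
Mod 73: 502 ≡ 64; by Fermat, exponent reduces to 76 mod 72 = 4; 64^4 ≡ 64 (mod 73).
Combine by CRT: x ≡ 17 (mod 59), x ≡ 64 (mod 73) ⇒ x ≡ 3203 (mod 4307).

3203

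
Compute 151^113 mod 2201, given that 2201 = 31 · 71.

60

Mod 31: 151 ≡ 27; by Fermat, exponent reduces to 113 mod 30 = 23; 27^23 ≡ 29 (mod 31).
Mod 71: 151 ≡ 9; by Fermat, exponent reduces to 113 mod 70 = 43; 9^43 ≡ 60 (mod 71).
Combine by CRT: x ≡ 29 (mod 31), x ≡ 60 (mod 71) ⇒ x ≡ 60 (mod 2201).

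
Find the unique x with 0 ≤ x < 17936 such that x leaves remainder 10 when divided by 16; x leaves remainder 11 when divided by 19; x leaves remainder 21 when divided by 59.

The moduli are pairwise coprime; N = 16·19·59 = 17936.
N/16 = 1121; 1121 ≡ 1 (mod 16), inverse 1.
N/19 = 944; 944 ≡ 13 (mod 19); 13·3 ≡ 1, so inverse 3.
N/59 = 304; 304 ≡ 9 (mod 59); 9·46 ≡ 1, so inverse 46.
x ≡ 10·1121·1 + 11·944·3 + 21·304·46 = 336026.
336026 mod 17936 = 13178.

13178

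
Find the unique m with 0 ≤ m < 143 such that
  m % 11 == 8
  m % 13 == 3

Combine the congruences pairwise.
From m ≡ 8 (mod 11) write m = 8 + 11t. Substituting into m ≡ 3 (mod 13) gives 11t ≡ 8 (mod 13), and since 11⁻¹ ≡ 6 (mod 13), t ≡ 9. Hence m ≡ 8 + 11·9 = 107 (mod 143).

107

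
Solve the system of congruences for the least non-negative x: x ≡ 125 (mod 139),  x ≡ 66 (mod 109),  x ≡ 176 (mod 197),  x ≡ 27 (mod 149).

The moduli are pairwise coprime; N = 139·109·197·149 = 444727303.
N/139 = 3199477; 3199477 ≡ 114 (mod 139); 114·50 ≡ 1, so inverse 50.
N/109 = 4080067; 4080067 ≡ 88 (mod 109); 88·83 ≡ 1, so inverse 83.
N/197 = 2257499; 2257499 ≡ 76 (mod 197); 76·70 ≡ 1, so inverse 70.
N/149 = 2984747; 2984747 ≡ 128 (mod 149); 128·78 ≡ 1, so inverse 78.
x ≡ 125·3199477·50 + 66·4080067·83 + 176·2257499·70 + 27·2984747·78 = 76445603138.
76445603138 mod 444727303 = 397234325.

397234325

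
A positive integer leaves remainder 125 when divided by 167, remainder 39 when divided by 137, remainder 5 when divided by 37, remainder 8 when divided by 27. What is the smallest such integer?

1164950

From x ≡ 125 (mod 167) write x = 125 + 167t. Substituting into x ≡ 39 (mod 137) gives 167t ≡ 51 (mod 137), and since 30⁻¹ ≡ 32 (mod 137), t ≡ 125. Hence x ≡ 125 + 167·125 = 21000 (mod 22879).
From x ≡ 21000 (mod 22879) write x = 21000 + 22879t. Substituting into x ≡ 5 (mod 37) gives 22879t ≡ 21 (mod 37), and since 13⁻¹ ≡ 20 (mod 37), t ≡ 13. Hence x ≡ 21000 + 22879·13 = 318427 (mod 846523).
From x ≡ 318427 (mod 846523) write x = 318427 + 846523t. Substituting into x ≡ 8 (mod 27) gives 846523t ≡ 19 (mod 27), and since 19⁻¹ ≡ 10 (mod 27), t ≡ 1. Hence x ≡ 318427 + 846523·1 = 1164950 (mod 22856121).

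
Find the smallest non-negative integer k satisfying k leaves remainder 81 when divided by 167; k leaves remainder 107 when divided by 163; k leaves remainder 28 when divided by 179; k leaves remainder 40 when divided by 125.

530225415

From k ≡ 81 (mod 167) write k = 81 + 167t. Substituting into k ≡ 107 (mod 163) gives 167t ≡ 26 (mod 163), and since 4⁻¹ ≡ 41 (mod 163), t ≡ 88. Hence k ≡ 81 + 167·88 = 14777 (mod 27221).
From k ≡ 14777 (mod 27221) write k = 14777 + 27221t. Substituting into k ≡ 28 (mod 179) gives 27221t ≡ 108 (mod 179), and since 13⁻¹ ≡ 124 (mod 179), t ≡ 146. Hence k ≡ 14777 + 27221·146 = 3989043 (mod 4872559).
From k ≡ 3989043 (mod 4872559) write k = 3989043 + 4872559t. Substituting into k ≡ 40 (mod 125) gives 4872559t ≡ 122 (mod 125), and since 59⁻¹ ≡ 89 (mod 125), t ≡ 108. Hence k ≡ 3989043 + 4872559·108 = 530225415 (mod 609069875).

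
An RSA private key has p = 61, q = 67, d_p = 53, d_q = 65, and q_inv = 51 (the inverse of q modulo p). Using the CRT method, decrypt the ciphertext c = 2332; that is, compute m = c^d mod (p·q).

170

m₁ = c^(d_p) mod p: c ≡ 14 (mod 61), and 14^53 mod 61 = 48.
m₂ = c^(d_q) mod q: c ≡ 54 (mod 67), and 54^65 mod 67 = 36.
h = q_inv·(m₁ − m₂) mod p = 51·(48 − 36) mod 61 = 2.
m = m₂ + h·q = 36 + 2·67 = 170.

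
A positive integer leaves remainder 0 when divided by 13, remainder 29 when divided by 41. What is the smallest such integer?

234

From a ≡ 0 (mod 13) write a = 0 + 13t. Substituting into a ≡ 29 (mod 41) gives 13t ≡ 29 (mod 41), and since 13⁻¹ ≡ 19 (mod 41), t ≡ 18. Hence a ≡ 0 + 13·18 = 234 (mod 533).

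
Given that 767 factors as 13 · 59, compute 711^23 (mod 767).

Mod 13: 711 ≡ 9; by Fermat, exponent reduces to 23 mod 12 = 11; 9^11 ≡ 3 (mod 13).
Mod 59: 711 ≡ 3; 3^23 ≡ 45 (mod 59).
Combine by CRT: x ≡ 3 (mod 13), x ≡ 45 (mod 59) ⇒ x ≡ 458 (mod 767).

458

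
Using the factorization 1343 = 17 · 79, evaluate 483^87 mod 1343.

539

Mod 17: 483 ≡ 7; by Fermat, exponent reduces to 87 mod 16 = 7; 7^7 ≡ 12 (mod 17).
Mod 79: 483 ≡ 9; by Fermat, exponent reduces to 87 mod 78 = 9; 9^9 ≡ 65 (mod 79).
Combine by CRT: x ≡ 12 (mod 17), x ≡ 65 (mod 79) ⇒ x ≡ 539 (mod 1343).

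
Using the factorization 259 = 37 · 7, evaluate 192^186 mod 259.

211

Mod 37: 192 ≡ 7; by Fermat, exponent reduces to 186 mod 36 = 6; 7^6 ≡ 26 (mod 37).
Mod 7: 192 ≡ 3; since 6 | 186, by Fermat 3^186 ≡ 1 (mod 7).
Combine by CRT: x ≡ 26 (mod 37), x ≡ 1 (mod 7) ⇒ x ≡ 211 (mod 259).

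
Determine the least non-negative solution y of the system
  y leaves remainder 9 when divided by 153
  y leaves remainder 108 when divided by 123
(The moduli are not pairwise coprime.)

4905

gcd(153, 123) = 3 and 3 | (108 − 9), so the pair is consistent; merging gives y ≡ 4905 (mod 6273), where 6273 = lcm(153, 123).
The solution is unique modulo lcm(153, 123) = 6273.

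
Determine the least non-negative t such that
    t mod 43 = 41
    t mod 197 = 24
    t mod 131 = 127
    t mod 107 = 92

44686716

The moduli are pairwise coprime; N = 43·197·131·107 = 118738007.
N/43 = 2761349; 2761349 ≡ 18 (mod 43); 18·12 ≡ 1, so inverse 12.
N/197 = 602731; 602731 ≡ 108 (mod 197); 108·166 ≡ 1, so inverse 166.
N/131 = 906397; 906397 ≡ 8 (mod 131); 8·82 ≡ 1, so inverse 82.
N/107 = 1109701; 1109701 ≡ 4 (mod 107); 4·27 ≡ 1, so inverse 27.
t ≡ 41·2761349·12 + 24·602731·166 + 127·906397·82 + 92·1109701·27 = 15955579654.
15955579654 mod 118738007 = 44686716.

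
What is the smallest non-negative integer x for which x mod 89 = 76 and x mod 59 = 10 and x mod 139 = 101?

The moduli are pairwise coprime; N = 89·59·139 = 729889.
N/89 = 8201; 8201 ≡ 13 (mod 89); 13·48 ≡ 1, so inverse 48.
N/59 = 12371; 12371 ≡ 40 (mod 59); 40·31 ≡ 1, so inverse 31.
N/139 = 5251; 5251 ≡ 108 (mod 139); 108·130 ≡ 1, so inverse 130.
x ≡ 76·8201·48 + 10·12371·31 + 101·5251·130 = 102697888.
102697888 mod 729889 = 513428.

513428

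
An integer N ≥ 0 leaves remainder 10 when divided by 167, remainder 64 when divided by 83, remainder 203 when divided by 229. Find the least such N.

The moduli are pairwise coprime; M = 167·83·229 = 3174169.
M/167 = 19007; 19007 ≡ 136 (mod 167); 136·70 ≡ 1, so inverse 70.
M/83 = 38243; 38243 ≡ 63 (mod 83); 63·29 ≡ 1, so inverse 29.
M/229 = 13861; 13861 ≡ 121 (mod 229); 121·53 ≡ 1, so inverse 53.
N ≡ 10·19007·70 + 64·38243·29 + 203·13861·53 = 233414407.
233414407 mod 3174169 = 1700070.

1700070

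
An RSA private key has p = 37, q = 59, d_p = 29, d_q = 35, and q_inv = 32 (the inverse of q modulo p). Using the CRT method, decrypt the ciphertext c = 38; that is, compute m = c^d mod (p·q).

m₁ = c^(d_p) mod p: c ≡ 1 (mod 37), and 1^29 mod 37 = 1.
m₂ = c^(d_q) mod q: c ≡ 38 (mod 59), and 38^35 mod 59 = 55.
h = q_inv·(m₁ − m₂) mod p = 32·(1 − 55) mod 37 = 11.
m = m₂ + h·q = 55 + 11·59 = 704.

704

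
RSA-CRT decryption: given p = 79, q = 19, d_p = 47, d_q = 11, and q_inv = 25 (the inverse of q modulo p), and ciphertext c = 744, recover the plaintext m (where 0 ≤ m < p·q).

m₁ = c^(d_p) mod p: c ≡ 33 (mod 79), and 33^47 mod 79 = 61.
m₂ = c^(d_q) mod q: c ≡ 3 (mod 19), and 3^11 mod 19 = 10.
h = q_inv·(m₁ − m₂) mod p = 25·(61 − 10) mod 79 = 11.
m = m₂ + h·q = 10 + 11·19 = 219.

219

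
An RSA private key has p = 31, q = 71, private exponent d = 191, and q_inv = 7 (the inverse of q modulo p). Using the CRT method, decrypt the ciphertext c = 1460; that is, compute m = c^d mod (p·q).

d_p = d mod (p−1) = 191 mod 30 = 11; d_q = d mod (q−1) = 51.
m₁ = c^(d_p) mod p: c ≡ 3 (mod 31), and 3^11 mod 31 = 13.
m₂ = c^(d_q) mod q: c ≡ 40 (mod 71), and 40^51 mod 71 = 64.
h = q_inv·(m₁ − m₂) mod p = 7·(13 − 64) mod 31 = 15.
m = m₂ + h·q = 64 + 15·71 = 1129.

1129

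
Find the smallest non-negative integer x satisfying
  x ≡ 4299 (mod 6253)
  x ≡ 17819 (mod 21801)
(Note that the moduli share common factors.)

Combine the congruences pairwise.
gcd(6253, 21801) = 169 and 169 | (17819 − 4299), so the pair is consistent; merging gives x ≡ 279431 (mod 806637), where 806637 = lcm(6253, 21801).
The solution is unique modulo lcm(6253, 21801) = 806637.

279431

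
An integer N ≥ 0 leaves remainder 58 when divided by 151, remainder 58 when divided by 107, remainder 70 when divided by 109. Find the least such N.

From N ≡ 58 (mod 151) write N = 58 + 151t. Substituting into N ≡ 58 (mod 107) gives 151t ≡ 0 (mod 107), and since 44⁻¹ ≡ 90 (mod 107), t ≡ 0. Hence N ≡ 58 + 151·0 = 58 (mod 16157).
From N ≡ 58 (mod 16157) write N = 58 + 16157t. Substituting into N ≡ 70 (mod 109) gives 16157t ≡ 12 (mod 109), and since 25⁻¹ ≡ 48 (mod 109), t ≡ 31. Hence N ≡ 58 + 16157·31 = 500925 (mod 1761113).

500925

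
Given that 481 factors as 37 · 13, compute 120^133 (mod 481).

Mod 37: 120 ≡ 9; by Fermat, exponent reduces to 133 mod 36 = 25; 9^25 ≡ 16 (mod 37).
Mod 13: 120 ≡ 3; by Fermat, exponent reduces to 133 mod 12 = 1; 3^1 ≡ 3 (mod 13).
Combine by CRT: x ≡ 16 (mod 37), x ≡ 3 (mod 13) ⇒ x ≡ 16 (mod 481).

16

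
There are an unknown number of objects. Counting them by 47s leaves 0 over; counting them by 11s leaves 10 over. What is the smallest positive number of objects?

From N ≡ 0 (mod 47) write N = 0 + 47t. Substituting into N ≡ 10 (mod 11) gives 47t ≡ 10 (mod 11), and since 3⁻¹ ≡ 4 (mod 11), t ≡ 7. Hence N ≡ 0 + 47·7 = 329 (mod 517).

329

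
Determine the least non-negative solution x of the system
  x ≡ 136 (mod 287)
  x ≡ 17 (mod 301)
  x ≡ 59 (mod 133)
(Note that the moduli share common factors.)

gcd(287, 301) = 7 and 7 | (17 − 136), so the pair is consistent; merging gives x ≡ 8746 (mod 12341), where 12341 = lcm(287, 301).
gcd(12341, 133) = 7 and 7 | (59 − 8746), so the pair is consistent; merging gives x ≡ 144497 (mod 234479), where 234479 = lcm(12341, 133).
The solution is unique modulo lcm(287, 301, 133) = 234479.

144497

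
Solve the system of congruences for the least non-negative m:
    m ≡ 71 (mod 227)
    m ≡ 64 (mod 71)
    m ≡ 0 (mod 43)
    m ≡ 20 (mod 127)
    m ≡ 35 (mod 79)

1647552224

The moduli are pairwise coprime; N = 227·71·43·127·79 = 6953180023.
N/227 = 30630749; 30630749 ≡ 50 (mod 227); 50·168 ≡ 1, so inverse 168.
N/71 = 97932113; 97932113 ≡ 38 (mod 71); 38·43 ≡ 1, so inverse 43.
N/43 = 161701861; 161701861 ≡ 17 (mod 43); 17·38 ≡ 1, so inverse 38.
N/127 = 54749449; 54749449 ≡ 3 (mod 127); 3·85 ≡ 1, so inverse 85.
N/79 = 88014937; 88014937 ≡ 10 (mod 79); 10·8 ≡ 1, so inverse 8.
m ≡ 71·30630749·168 + 64·97932113·43 + 0·161701861·38 + 20·54749449·85 + 35·88014937·8 = 752590994708.
752590994708 mod 6953180023 = 1647552224.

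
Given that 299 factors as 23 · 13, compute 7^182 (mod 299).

257

Mod 23: 7 ≡ 7; by Fermat, exponent reduces to 182 mod 22 = 6; 7^6 ≡ 4 (mod 23).
Mod 13: 7 ≡ 7; by Fermat, exponent reduces to 182 mod 12 = 2; 7^2 ≡ 10 (mod 13).
Combine by CRT: x ≡ 4 (mod 23), x ≡ 10 (mod 13) ⇒ x ≡ 257 (mod 299).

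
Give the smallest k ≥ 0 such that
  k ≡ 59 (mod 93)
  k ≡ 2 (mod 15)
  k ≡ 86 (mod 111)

gcd(93, 15) = 3 and 3 | (2 − 59), so the pair is consistent; merging gives k ≡ 152 (mod 465), where 465 = lcm(93, 15).
gcd(465, 111) = 3 and 3 | (86 − 152), so the pair is consistent; merging gives k ≡ 8522 (mod 17205), where 17205 = lcm(465, 111).
The solution is unique modulo lcm(93, 15, 111) = 17205.

8522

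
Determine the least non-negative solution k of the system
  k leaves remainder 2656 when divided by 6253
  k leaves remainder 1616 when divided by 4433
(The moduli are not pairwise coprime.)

1522135

gcd(6253, 4433) = 13 and 13 | (1616 − 2656), so the pair is consistent; merging gives k ≡ 1522135 (mod 2132273), where 2132273 = lcm(6253, 4433).
The solution is unique modulo lcm(6253, 4433) = 2132273.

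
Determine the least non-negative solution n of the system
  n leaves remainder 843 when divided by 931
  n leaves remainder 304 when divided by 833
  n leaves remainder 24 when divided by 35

66944

gcd(931, 833) = 49 and 49 | (304 − 843), so the pair is consistent; merging gives n ≡ 3636 (mod 15827), where 15827 = lcm(931, 833).
gcd(15827, 35) = 7 and 7 | (24 − 3636), so the pair is consistent; merging gives n ≡ 66944 (mod 79135), where 79135 = lcm(15827, 35).
The solution is unique modulo lcm(931, 833, 35) = 79135.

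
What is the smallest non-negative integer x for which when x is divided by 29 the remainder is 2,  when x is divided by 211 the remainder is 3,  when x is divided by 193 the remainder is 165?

The moduli are pairwise coprime; N = 29·211·193 = 1180967.
N/29 = 40723; 40723 ≡ 7 (mod 29); 7·25 ≡ 1, so inverse 25.
N/211 = 5597; 5597 ≡ 111 (mod 211); 111·192 ≡ 1, so inverse 192.
N/193 = 6119; 6119 ≡ 136 (mod 193); 136·44 ≡ 1, so inverse 44.
x ≡ 2·40723·25 + 3·5597·192 + 165·6119·44 = 49683962.
49683962 mod 1180967 = 83348.

83348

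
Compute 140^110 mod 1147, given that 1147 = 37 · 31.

249

Mod 37: 140 ≡ 29; by Fermat, exponent reduces to 110 mod 36 = 2; 29^2 ≡ 27 (mod 37).
Mod 31: 140 ≡ 16; by Fermat, exponent reduces to 110 mod 30 = 20; 16^20 ≡ 1 (mod 31).
Combine by CRT: x ≡ 27 (mod 37), x ≡ 1 (mod 31) ⇒ x ≡ 249 (mod 1147).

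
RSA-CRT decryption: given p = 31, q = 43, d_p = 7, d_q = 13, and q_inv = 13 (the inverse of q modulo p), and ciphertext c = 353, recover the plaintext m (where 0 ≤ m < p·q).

1047

m₁ = c^(d_p) mod p: c ≡ 12 (mod 31), and 12^7 mod 31 = 24.
m₂ = c^(d_q) mod q: c ≡ 9 (mod 43), and 9^13 mod 43 = 15.
h = q_inv·(m₁ − m₂) mod p = 13·(24 − 15) mod 31 = 24.
m = m₂ + h·q = 15 + 24·43 = 1047.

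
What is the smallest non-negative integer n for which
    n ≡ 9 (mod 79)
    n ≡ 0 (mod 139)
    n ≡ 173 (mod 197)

111478

The moduli are pairwise coprime; M = 79·139·197 = 2163257.
M/79 = 27383; 27383 ≡ 49 (mod 79); 49·50 ≡ 1, so inverse 50.
M/139 = 15563; 15563 ≡ 134 (mod 139); 134·111 ≡ 1, so inverse 111.
M/197 = 10981; 10981 ≡ 146 (mod 197); 146·112 ≡ 1, so inverse 112.
n ≡ 9·27383·50 + 0·15563·111 + 173·10981·112 = 225090206.
225090206 mod 2163257 = 111478.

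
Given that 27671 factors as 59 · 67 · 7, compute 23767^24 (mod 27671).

22373

Mod 59: 23767 ≡ 49; 49^24 ≡ 12 (mod 59).
Mod 67: 23767 ≡ 49; 49^24 ≡ 62 (mod 67).
Mod 7: 23767 ≡ 2; since 6 | 24, by Fermat 2^24 ≡ 1 (mod 7).
Combine by CRT: x ≡ 12 (mod 59), x ≡ 62 (mod 67), x ≡ 1 (mod 7) ⇒ x ≡ 22373 (mod 27671).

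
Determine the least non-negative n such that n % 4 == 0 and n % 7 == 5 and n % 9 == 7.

Combine the congruences pairwise.
From n ≡ 0 (mod 4) write n = 0 + 4t. Substituting into n ≡ 5 (mod 7) gives 4t ≡ 5 (mod 7), and since 4⁻¹ ≡ 2 (mod 7), t ≡ 3. Hence n ≡ 0 + 4·3 = 12 (mod 28).
From n ≡ 12 (mod 28) write n = 12 + 28t. Substituting into n ≡ 7 (mod 9) gives 28t ≡ 4 (mod 9), and since 1⁻¹ ≡ 1 (mod 9), t ≡ 4. Hence n ≡ 12 + 28·4 = 124 (mod 252).

124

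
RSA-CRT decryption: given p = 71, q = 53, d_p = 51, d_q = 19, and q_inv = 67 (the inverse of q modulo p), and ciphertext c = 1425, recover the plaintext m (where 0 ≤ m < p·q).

2348

m₁ = c^(d_p) mod p: c ≡ 5 (mod 71), and 5^51 mod 71 = 5.
m₂ = c^(d_q) mod q: c ≡ 47 (mod 53), and 47^19 mod 53 = 16.
h = q_inv·(m₁ − m₂) mod p = 67·(5 − 16) mod 71 = 44.
m = m₂ + h·q = 16 + 44·53 = 2348.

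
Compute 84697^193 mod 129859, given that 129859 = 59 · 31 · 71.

104351

Mod 59: 84697 ≡ 32; by Fermat, exponent reduces to 193 mod 58 = 19; 32^19 ≡ 39 (mod 59).
Mod 31: 84697 ≡ 5; by Fermat, exponent reduces to 193 mod 30 = 13; 5^13 ≡ 5 (mod 31).
Mod 71: 84697 ≡ 65; by Fermat, exponent reduces to 193 mod 70 = 53; 65^53 ≡ 52 (mod 71).
Combine by CRT: x ≡ 39 (mod 59), x ≡ 5 (mod 31), x ≡ 52 (mod 71) ⇒ x ≡ 104351 (mod 129859).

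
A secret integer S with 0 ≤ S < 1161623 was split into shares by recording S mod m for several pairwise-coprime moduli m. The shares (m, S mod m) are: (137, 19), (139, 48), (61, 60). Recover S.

445543

From S ≡ 19 (mod 137) write S = 19 + 137t. Substituting into S ≡ 48 (mod 139) gives 137t ≡ 29 (mod 139), and since 137⁻¹ ≡ 69 (mod 139), t ≡ 55. Hence S ≡ 19 + 137·55 = 7554 (mod 19043).
From S ≡ 7554 (mod 19043) write S = 7554 + 19043t. Substituting into S ≡ 60 (mod 61) gives 19043t ≡ 9 (mod 61), and since 11⁻¹ ≡ 50 (mod 61), t ≡ 23. Hence S ≡ 7554 + 19043·23 = 445543 (mod 1161623).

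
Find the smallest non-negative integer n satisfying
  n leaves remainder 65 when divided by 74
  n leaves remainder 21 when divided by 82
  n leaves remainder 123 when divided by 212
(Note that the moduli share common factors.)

gcd(74, 82) = 2 and 2 | (21 − 65), so the pair is consistent; merging gives n ≡ 1989 (mod 3034), where 3034 = lcm(74, 82).
gcd(3034, 212) = 2 and 2 | (123 − 1989), so the pair is consistent; merging gives n ≡ 296287 (mod 321604), where 321604 = lcm(3034, 212).
The solution is unique modulo lcm(74, 82, 212) = 321604.

296287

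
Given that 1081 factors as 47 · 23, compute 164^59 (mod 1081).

Mod 47: 164 ≡ 23; by Fermat, exponent reduces to 59 mod 46 = 13; 23^13 ≡ 10 (mod 47).
Mod 23: 164 ≡ 3; by Fermat, exponent reduces to 59 mod 22 = 15; 3^15 ≡ 12 (mod 23).
Combine by CRT: x ≡ 10 (mod 47), x ≡ 12 (mod 23) ⇒ x ≡ 104 (mod 1081).

104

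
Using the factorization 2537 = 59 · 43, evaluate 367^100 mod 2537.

Mod 59: 367 ≡ 13; by Fermat, exponent reduces to 100 mod 58 = 42; 13^42 ≡ 27 (mod 59).
Mod 43: 367 ≡ 23; by Fermat, exponent reduces to 100 mod 42 = 16; 23^16 ≡ 38 (mod 43).
Combine by CRT: x ≡ 27 (mod 59), x ≡ 38 (mod 43) ⇒ x ≡ 2446 (mod 2537).

2446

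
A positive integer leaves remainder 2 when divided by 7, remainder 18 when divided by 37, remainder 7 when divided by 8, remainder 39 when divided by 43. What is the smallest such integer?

The moduli are pairwise coprime; N = 7·37·8·43 = 89096.
N/7 = 12728; 12728 ≡ 2 (mod 7); 2·4 ≡ 1, so inverse 4.
N/37 = 2408; 2408 ≡ 3 (mod 37); 3·25 ≡ 1, so inverse 25.
N/8 = 11137; 11137 ≡ 1 (mod 8), inverse 1.
N/43 = 2072; 2072 ≡ 8 (mod 43); 8·27 ≡ 1, so inverse 27.
m ≡ 2·12728·4 + 18·2408·25 + 7·11137·1 + 39·2072·27 = 3445199.
3445199 mod 89096 = 59551.

59551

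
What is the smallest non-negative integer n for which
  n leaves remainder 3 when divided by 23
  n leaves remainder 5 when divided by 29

440

From n ≡ 3 (mod 23) write n = 3 + 23t. Substituting into n ≡ 5 (mod 29) gives 23t ≡ 2 (mod 29), and since 23⁻¹ ≡ 24 (mod 29), t ≡ 19. Hence n ≡ 3 + 23·19 = 440 (mod 667).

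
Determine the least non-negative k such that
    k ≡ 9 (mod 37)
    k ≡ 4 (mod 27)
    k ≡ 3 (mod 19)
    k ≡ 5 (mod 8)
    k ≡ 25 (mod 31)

From k ≡ 9 (mod 37) write k = 9 + 37t. Substituting into k ≡ 4 (mod 27) gives 37t ≡ 22 (mod 27), and since 10⁻¹ ≡ 19 (mod 27), t ≡ 13. Hence k ≡ 9 + 37·13 = 490 (mod 999).
From k ≡ 490 (mod 999) write k = 490 + 999t. Substituting into k ≡ 3 (mod 19) gives 999t ≡ 7 (mod 19), and since 11⁻¹ ≡ 7 (mod 19), t ≡ 11. Hence k ≡ 490 + 999·11 = 11479 (mod 18981).
From k ≡ 11479 (mod 18981) write k = 11479 + 18981t. Substituting into k ≡ 5 (mod 8) gives 18981t ≡ 6 (mod 8), and since 5⁻¹ ≡ 5 (mod 8), t ≡ 6. Hence k ≡ 11479 + 18981·6 = 125365 (mod 151848).
From k ≡ 125365 (mod 151848) write k = 125365 + 151848t. Substituting into k ≡ 25 (mod 31) gives 151848t ≡ 24 (mod 31), and since 10⁻¹ ≡ 28 (mod 31), t ≡ 21. Hence k ≡ 125365 + 151848·21 = 3314173 (mod 4707288).

3314173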